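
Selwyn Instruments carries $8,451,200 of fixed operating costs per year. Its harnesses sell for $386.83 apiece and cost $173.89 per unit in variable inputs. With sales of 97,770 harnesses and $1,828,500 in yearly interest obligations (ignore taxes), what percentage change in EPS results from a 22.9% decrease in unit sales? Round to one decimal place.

Total contribution margin = 97,770 × $212.94 = $20,819,143.80.
Operating income = contribution − fixed costs = $20,819,143.80 − $8,451,200 = $12,367,943.80.
After interest of $1,828,500.00, pre-tax earnings = $10,539,443.80.
Degree of combined leverage = contribution ÷ (EBIT − I) = $20,819,143.80 ÷ $10,539,443.80 = 1.9754.
EPS therefore changes by 1.9754 × (-22.9%) = -45.2%.

-45.2%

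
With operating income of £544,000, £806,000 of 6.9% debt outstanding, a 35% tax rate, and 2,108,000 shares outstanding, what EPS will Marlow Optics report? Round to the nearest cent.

Interest = £55,614.00, so EBT = £544,000 − £55,614.00 = £488,386.00.
Net income = £488,386.00 × (1 − 0.35) = £317,450.90.
EPS = £317,450.90 ÷ 2,108,000 = £0.15.

£0.15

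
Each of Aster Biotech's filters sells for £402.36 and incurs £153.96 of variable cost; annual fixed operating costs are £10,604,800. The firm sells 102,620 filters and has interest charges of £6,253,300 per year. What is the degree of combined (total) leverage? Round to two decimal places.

Contribution at this volume is 102,620 × £248.40 = £25,490,808.00.
Subtracting fixed costs: EBIT = £25,490,808.00 − £10,604,800 = £14,886,008.00. Interest = £6,253,300.00, so EBIT − I = £8,632,708.00.
Degree of total leverage = total CM / (EBIT − interest) = £25,490,808.00 / £8,632,708.00 = 2.9528.

2.95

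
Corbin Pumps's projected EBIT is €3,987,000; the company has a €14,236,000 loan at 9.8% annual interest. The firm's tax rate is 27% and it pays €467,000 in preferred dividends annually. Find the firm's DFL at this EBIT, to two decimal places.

Interest = €1,395,128.00.
Preferred dividends grossed up pre-tax: €467,000 / (1 − 0.27) = €639,726.03.
DFL = EBIT ÷ [EBIT − I − D_p/(1−t)] = €3,987,000 ÷ [€3,987,000 − €1,395,128.00 − €639,726.03] = €3,987,000 ÷ €1,952,145.97 = 2.0424.

2.04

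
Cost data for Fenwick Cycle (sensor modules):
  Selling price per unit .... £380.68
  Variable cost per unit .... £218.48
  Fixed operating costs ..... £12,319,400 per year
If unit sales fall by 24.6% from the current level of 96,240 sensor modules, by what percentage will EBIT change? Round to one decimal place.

-116.7%

Contribution at this volume is 96,240 × £162.20 = £15,610,128.00.
EBIT = £15,610,128.00 − £12,319,400 = £3,290,728.00.
DOL = contribution ÷ EBIT = £15,610,128.00 ÷ £3,290,728.00 = 4.7437.
%ΔEBIT = DOL × %ΔSales = 4.7437 × -24.6% = -116.7%.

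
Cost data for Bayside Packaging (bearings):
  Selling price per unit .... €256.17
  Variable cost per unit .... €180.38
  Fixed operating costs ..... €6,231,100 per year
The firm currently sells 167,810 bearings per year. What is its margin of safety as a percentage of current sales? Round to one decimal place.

51.0%

Contribution margin per unit = €256.17 − €180.38 = €75.79. Break-even units = €6,231,100 ÷ €75.79 = 82,215.33; break-even revenue = 82,215.33 × €256.17 = €21,061,101.56.
Actual sales revenue = 167,810 × €256.17 = €42,987,887.70.
Margin of safety = (€42,987,887.70 − €21,061,101.56) ÷ €42,987,887.70 = 51.0%.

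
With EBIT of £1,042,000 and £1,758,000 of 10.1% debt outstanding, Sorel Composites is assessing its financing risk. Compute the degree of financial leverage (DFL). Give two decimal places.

1.21

Interest = £177,558.00.
DFL = EBIT ÷ (EBIT − I) = £1,042,000 ÷ (£1,042,000 − £177,558.00) = £1,042,000 ÷ £864,442.00 = 1.2054.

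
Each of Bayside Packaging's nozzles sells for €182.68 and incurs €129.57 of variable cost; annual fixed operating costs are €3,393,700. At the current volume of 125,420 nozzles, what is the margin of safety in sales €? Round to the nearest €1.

€11,238,573

Contribution margin per unit = €182.68 − €129.57 = €53.11. Break-even units = €3,393,700 ÷ €53.11 = 63,899.45; break-even revenue = 63,899.45 × €182.68 = €11,673,152.25.
Actual sales revenue = 125,420 × €182.68 = €22,911,725.60.
Margin of safety = €22,911,725.60 − €11,673,152.25 = €11,238,573.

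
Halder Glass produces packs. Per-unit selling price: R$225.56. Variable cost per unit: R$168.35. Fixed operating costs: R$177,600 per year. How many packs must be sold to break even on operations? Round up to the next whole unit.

Contribution margin per unit = R$225.56 − R$168.35 = R$57.21.
Break-even Q = R$177,600 / R$57.21 = 3,104.35 → 3,105 packs.

3,105 packs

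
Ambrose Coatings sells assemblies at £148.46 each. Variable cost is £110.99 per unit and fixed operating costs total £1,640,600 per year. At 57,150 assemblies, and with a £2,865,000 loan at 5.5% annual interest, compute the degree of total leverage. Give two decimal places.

6.24

Contribution at this volume is 57,150 × £37.47 = £2,141,410.50.
EBIT = £2,141,410.50 − £1,640,600 = £500,810.50. Interest = £157,575.00.
DOL = £2,141,410.50 ÷ £500,810.50 = 4.2759; DFL = £500,810.50 ÷ £343,235.50 = 1.4591.
Combined leverage = 4.2759 × 1.4591 = 6.2390.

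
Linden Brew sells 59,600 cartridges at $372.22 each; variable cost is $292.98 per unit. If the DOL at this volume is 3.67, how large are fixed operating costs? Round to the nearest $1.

Total contribution margin = 59,600 × $79.24 = $4,722,704.00.
DOL = contribution / EBIT, so EBIT = $4,722,704.00 / 3.67 = $1,286,840.33.
And FC = contribution − EBIT = $4,722,704.00 − $1,286,840.33 = $3,435,864.

$3,435,864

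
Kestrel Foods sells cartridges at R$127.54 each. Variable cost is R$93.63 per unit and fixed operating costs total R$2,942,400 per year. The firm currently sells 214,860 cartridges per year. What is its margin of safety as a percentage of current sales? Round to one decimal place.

Each unit contributes R$127.54 − R$93.63 = R$33.91. Break-even units = R$2,942,400 ÷ R$33.91 = 86,770.86; break-even revenue = 86,770.86 × R$127.54 = R$11,066,756.00.
Actual sales revenue = 214,860 × R$127.54 = R$27,403,244.40.
Margin of safety = (R$27,403,244.40 − R$11,066,756.00) ÷ R$27,403,244.40 = 59.6%.

59.6%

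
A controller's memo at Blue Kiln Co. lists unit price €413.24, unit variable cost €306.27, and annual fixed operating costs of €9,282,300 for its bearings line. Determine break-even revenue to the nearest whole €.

CM per unit = €413.24 − €306.27 = €106.97; CM ratio = €106.97 / €413.24 = 0.2589.
Break-even revenue = fixed costs × price ÷ CM = €9,282,300 × €413.24 ÷ €106.97 = €35,858,817.

€35,858,817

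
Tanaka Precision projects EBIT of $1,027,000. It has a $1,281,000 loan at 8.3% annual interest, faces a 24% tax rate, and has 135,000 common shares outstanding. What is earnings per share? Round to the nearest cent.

Pre-tax income = $1,027,000 − $106,323.00 = $920,677.00.
Net income = $920,677.00 × (1 − 0.24) = $699,714.52.
EPS = $699,714.52 ÷ 135,000 = $5.18.

$5.18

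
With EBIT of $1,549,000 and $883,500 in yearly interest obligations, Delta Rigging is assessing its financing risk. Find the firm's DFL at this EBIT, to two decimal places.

2.33

Annual interest charges come to $883,500.00.
DFL = EBIT ÷ (EBIT − I) = $1,549,000 ÷ ($1,549,000 − $883,500.00) = $1,549,000 ÷ $665,500.00 = 2.3276.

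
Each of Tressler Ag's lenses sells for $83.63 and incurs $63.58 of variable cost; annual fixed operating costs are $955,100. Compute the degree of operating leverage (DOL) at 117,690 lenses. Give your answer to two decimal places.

1.68

At 117,690 units, contribution = 117,690 × $20.05 = $2,359,684.50.
EBIT = $2,359,684.50 − $955,100 = $1,404,584.50.
Degree of operating leverage = $2,359,684.50 / $1,404,584.50 = 1.6800.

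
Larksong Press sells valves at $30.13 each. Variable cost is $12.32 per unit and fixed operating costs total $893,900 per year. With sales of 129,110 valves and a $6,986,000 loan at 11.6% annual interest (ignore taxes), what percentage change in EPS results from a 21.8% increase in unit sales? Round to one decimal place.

At 129,110 units, contribution = 129,110 × $17.81 = $2,299,449.10.
EBIT = $2,299,449.10 − $893,900 = $1,405,549.10.
After interest of $810,376.00, pre-tax earnings = $595,173.10.
DCL = total CM / (EBIT − I) = $2,299,449.10 / $595,173.10 = 3.8635.
EPS therefore changes by 3.8635 × (+21.8%) = +84.2%.

+84.2%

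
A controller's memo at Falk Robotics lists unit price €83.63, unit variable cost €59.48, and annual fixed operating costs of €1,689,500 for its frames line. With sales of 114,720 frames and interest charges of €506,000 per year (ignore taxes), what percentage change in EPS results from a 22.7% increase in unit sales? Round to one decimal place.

Total contribution margin = 114,720 × €24.15 = €2,770,488.00.
Operating income = contribution − fixed costs = €2,770,488.00 − €1,689,500 = €1,080,988.00.
Interest = €506,000.00, so EBIT − I = €574,988.00.
DCL = total CM / (EBIT − I) = €2,770,488.00 / €574,988.00 = 4.8183.
%ΔEPS = DCL × %ΔSales = 4.8183 × +22.7% = +109.4%.

+109.4%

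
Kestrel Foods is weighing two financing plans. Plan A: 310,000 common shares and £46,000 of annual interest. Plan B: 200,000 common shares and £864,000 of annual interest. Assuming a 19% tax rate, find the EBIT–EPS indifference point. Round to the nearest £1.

Set EPS_A = EPS_B: (EBIT − £46,000)(1 − 0.19) ÷ 310,000 = (EBIT − £864,000)(1 − 0.19) ÷ 200,000.
Cancelling (1 − t) and cross-multiplying: 200,000·(EBIT − 46,000) = 310,000·(EBIT − 864,000).
Solving, EBIT = (864,000·310,000 − 46,000·200,000) / (310,000 − 200,000) = 258,640,000,000 / 110,000 = 2,351,272.73.

£2,351,273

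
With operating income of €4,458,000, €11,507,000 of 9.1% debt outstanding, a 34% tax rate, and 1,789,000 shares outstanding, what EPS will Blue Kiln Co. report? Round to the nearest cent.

€1.26

Pre-tax income = €4,458,000 − €1,047,137.00 = €3,410,863.00.
Net income = €3,410,863.00 × (1 − 0.34) = €2,251,169.58.
Per share: €2,251,169.58 / 1,789,000 shares = €1.26.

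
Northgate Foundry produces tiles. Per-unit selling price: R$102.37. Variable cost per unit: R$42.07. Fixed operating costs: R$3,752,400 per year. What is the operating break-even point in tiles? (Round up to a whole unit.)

62,229 tiles

Unit CM = price − variable cost = R$102.37 − R$42.07 = R$60.30.
Break-even volume = fixed costs ÷ CM per unit = R$3,752,400 ÷ R$60.30 = 62,228.86, so 62,229 tiles.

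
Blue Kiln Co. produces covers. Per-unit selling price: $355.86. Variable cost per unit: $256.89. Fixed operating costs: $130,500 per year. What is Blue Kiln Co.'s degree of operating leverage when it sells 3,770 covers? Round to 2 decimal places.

1.54

Contribution at this volume is 3,770 × $98.97 = $373,116.90.
Operating income = contribution − fixed costs = $373,116.90 − $130,500 = $242,616.90.
So DOL = total CM / EBIT = $373,116.90 / $242,616.90 = 1.5379.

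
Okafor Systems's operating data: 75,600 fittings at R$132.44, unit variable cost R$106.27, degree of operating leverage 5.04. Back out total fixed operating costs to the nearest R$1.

R$1,585,902

Contribution at this volume is 75,600 × R$26.17 = R$1,978,452.00.
Since DOL = CM ÷ EBIT, EBIT = R$1,978,452.00 ÷ 5.04 = R$392,550.00.
And FC = contribution − EBIT = R$1,978,452.00 − R$392,550.00 = R$1,585,902.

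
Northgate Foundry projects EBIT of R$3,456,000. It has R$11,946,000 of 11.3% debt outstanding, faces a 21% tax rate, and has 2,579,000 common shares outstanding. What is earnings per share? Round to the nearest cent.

Interest = R$1,349,898.00, so EBT = R$3,456,000 − R$1,349,898.00 = R$2,106,102.00.
Net income = R$2,106,102.00 × (1 − 0.21) = R$1,663,820.58.
Per share: R$1,663,820.58 / 2,579,000 shares = R$0.65.

R$0.65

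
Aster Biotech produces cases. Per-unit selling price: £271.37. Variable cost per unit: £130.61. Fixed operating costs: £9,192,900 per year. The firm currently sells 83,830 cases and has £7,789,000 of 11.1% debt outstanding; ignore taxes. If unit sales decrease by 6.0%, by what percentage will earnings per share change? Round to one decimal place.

-40.6%

At 83,830 units, contribution = 83,830 × £140.76 = £11,799,910.80.
Operating income = contribution − fixed costs = £11,799,910.80 − £9,192,900 = £2,607,010.80.
Interest = £864,579.00, so EBIT − I = £1,742,431.80.
Degree of combined leverage = contribution ÷ (EBIT − I) = £11,799,910.80 ÷ £1,742,431.80 = 6.7721.
%ΔEPS = DCL × %ΔSales = 6.7721 × -6.0% = -40.6%.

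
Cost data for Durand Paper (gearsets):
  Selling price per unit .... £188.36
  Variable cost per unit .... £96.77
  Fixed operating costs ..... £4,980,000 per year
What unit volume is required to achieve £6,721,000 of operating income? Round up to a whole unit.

Unit CM = price − variable cost = £188.36 − £96.77 = £91.59.
Need Q such that Q × £91.59 − £4,980,000 = £6,721,000, i.e. Q = £11,701,000 / £91.59 = 127,754.12 → 127,755.

127,755 gearsets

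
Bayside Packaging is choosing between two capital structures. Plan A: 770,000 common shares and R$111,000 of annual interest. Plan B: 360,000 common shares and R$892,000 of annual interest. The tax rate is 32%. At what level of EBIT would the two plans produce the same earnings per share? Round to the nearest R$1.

R$1,577,756

At indifference, (EBIT − 111,000)(1 − t)/770,000 = (EBIT − 892,000)(1 − t)/360,000.
Cancelling (1 − t) and cross-multiplying: 360,000·(EBIT − 111,000) = 770,000·(EBIT − 892,000).
Solving, EBIT = (892,000·770,000 − 111,000·360,000) / (770,000 − 360,000) = 646,880,000,000 / 410,000 = 1,577,756.10.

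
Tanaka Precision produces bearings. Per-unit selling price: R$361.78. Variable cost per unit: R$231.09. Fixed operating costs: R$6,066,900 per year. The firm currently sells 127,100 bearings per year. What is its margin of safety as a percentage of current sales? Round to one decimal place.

63.5%

Contribution margin per unit = R$361.78 − R$231.09 = R$130.69. Break-even units = R$6,066,900 ÷ R$130.69 = 46,422.07; break-even revenue = 46,422.07 × R$361.78 = R$16,794,575.58.
Current sales = 127,100 × R$361.78 = R$45,982,238.00.
Margin of safety = (R$45,982,238.00 − R$16,794,575.58) ÷ R$45,982,238.00 = 63.5%.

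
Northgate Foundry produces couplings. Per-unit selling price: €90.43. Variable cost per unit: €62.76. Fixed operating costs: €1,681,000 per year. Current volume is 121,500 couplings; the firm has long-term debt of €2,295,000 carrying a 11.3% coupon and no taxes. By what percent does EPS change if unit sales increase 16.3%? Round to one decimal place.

+38.5%

At 121,500 units, contribution = 121,500 × €27.67 = €3,361,905.00.
Subtracting fixed costs: EBIT = €3,361,905.00 − €1,681,000 = €1,680,905.00.
After interest of €259,335.00, pre-tax earnings = €1,421,570.00.
Degree of combined leverage = contribution ÷ (EBIT − I) = €3,361,905.00 ÷ €1,421,570.00 = 2.3649.
EPS therefore changes by 2.3649 × (+16.3%) = +38.5%.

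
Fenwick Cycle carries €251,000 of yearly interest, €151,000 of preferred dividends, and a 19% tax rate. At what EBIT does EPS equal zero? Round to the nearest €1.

Preferred dividends are paid after tax, so their pre-tax equivalent is €151,000 ÷ (1 − 0.19) = €186,419.75.
EPS = 0 when EBIT covers interest plus the pre-tax preferred burden: €251,000 + €186,419.75 = €437,419.75.

€437,420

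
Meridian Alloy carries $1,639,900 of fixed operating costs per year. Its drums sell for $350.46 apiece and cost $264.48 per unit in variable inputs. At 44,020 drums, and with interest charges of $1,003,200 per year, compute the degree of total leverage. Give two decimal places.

3.31

Contribution at this volume is 44,020 × $85.98 = $3,784,839.60.
Subtracting fixed costs: EBIT = $3,784,839.60 − $1,639,900 = $2,144,939.60. Interest = $1,003,200.00, so EBIT − I = $1,141,739.60.
Degree of total leverage = total CM / (EBIT − interest) = $3,784,839.60 / $1,141,739.60 = 3.3150.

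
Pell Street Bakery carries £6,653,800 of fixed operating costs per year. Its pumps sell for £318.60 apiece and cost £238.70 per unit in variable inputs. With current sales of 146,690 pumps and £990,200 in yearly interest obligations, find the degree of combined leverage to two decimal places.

At 146,690 units, contribution = 146,690 × £79.90 = £11,720,531.00.
Subtracting fixed costs: EBIT = £11,720,531.00 − £6,653,800 = £5,066,731.00. Interest = £990,200.00, so EBIT − I = £4,076,531.00.
Degree of total leverage = total CM / (EBIT − interest) = £11,720,531.00 / £4,076,531.00 = 2.8751.

2.88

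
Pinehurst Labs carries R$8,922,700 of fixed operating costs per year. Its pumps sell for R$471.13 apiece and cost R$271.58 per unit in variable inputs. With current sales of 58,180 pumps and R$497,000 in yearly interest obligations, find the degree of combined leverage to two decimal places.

Total contribution margin = 58,180 × R$199.55 = R$11,609,819.00.
Subtracting fixed costs: EBIT = R$11,609,819.00 − R$8,922,700 = R$2,687,119.00. Interest = R$497,000.00.
DOL = R$11,609,819.00 ÷ R$2,687,119.00 = 4.3205; DFL = R$2,687,119.00 ÷ R$2,190,119.00 = 1.2269.
Combined leverage = 4.3205 × 1.2269 = 5.3008.

5.30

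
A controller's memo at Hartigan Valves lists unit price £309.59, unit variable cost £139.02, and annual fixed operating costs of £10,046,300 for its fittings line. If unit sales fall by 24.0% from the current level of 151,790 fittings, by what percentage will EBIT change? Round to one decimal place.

-39.2%

At 151,790 units, contribution = 151,790 × £170.57 = £25,890,820.30.
Subtracting fixed costs: EBIT = £25,890,820.30 − £10,046,300 = £15,844,520.30.
Degree of operating leverage = £25,890,820.30 / £15,844,520.30 = 1.6341.
Operating income changes by 1.6341 × -24.0% = -39.2%.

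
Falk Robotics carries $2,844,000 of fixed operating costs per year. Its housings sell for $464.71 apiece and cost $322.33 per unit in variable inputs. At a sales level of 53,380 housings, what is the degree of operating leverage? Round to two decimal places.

At 53,380 units, contribution = 53,380 × $142.38 = $7,600,244.40.
Subtracting fixed costs: EBIT = $7,600,244.40 − $2,844,000 = $4,756,244.40.
So DOL = total CM / EBIT = $7,600,244.40 / $4,756,244.40 = 1.5980.

1.60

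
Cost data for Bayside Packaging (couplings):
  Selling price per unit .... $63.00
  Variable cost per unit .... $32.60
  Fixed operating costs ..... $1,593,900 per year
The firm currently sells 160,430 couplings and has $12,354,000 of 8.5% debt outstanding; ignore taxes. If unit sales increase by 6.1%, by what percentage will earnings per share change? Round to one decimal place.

Total contribution margin = 160,430 × $30.40 = $4,877,072.00.
EBIT = $4,877,072.00 − $1,593,900 = $3,283,172.00.
After interest of $1,050,090.00, pre-tax earnings = $2,233,082.00.
DCL = total CM / (EBIT − I) = $4,877,072.00 / $2,233,082.00 = 2.1840.
%ΔEPS = DCL × %ΔSales = 2.1840 × +6.1% = +13.3%.

+13.3%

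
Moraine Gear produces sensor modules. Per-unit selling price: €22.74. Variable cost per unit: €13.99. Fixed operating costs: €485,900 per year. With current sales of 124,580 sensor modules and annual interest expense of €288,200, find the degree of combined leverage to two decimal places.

3.45

At 124,580 units, contribution = 124,580 × €8.75 = €1,090,075.00.
Subtracting fixed costs: EBIT = €1,090,075.00 − €485,900 = €604,175.00. Interest = €288,200.00.
DOL = €1,090,075.00 ÷ €604,175.00 = 1.8042; DFL = €604,175.00 ÷ €315,975.00 = 1.9121.
DCL = DOL × DFL = 1.8042 × 1.9121 = 3.4498.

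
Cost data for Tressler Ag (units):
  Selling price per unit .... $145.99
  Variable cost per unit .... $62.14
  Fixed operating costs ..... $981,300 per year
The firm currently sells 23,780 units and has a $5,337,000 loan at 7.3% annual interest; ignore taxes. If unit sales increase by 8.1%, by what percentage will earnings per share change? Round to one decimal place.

At 23,780 units, contribution = 23,780 × $83.85 = $1,993,953.00.
Subtracting fixed costs: EBIT = $1,993,953.00 − $981,300 = $1,012,653.00.
Interest = $389,601.00, so EBIT − I = $623,052.00.
DCL = total CM / (EBIT − I) = $1,993,953.00 / $623,052.00 = 3.2003.
EPS therefore changes by 3.2003 × (+8.1%) = +25.9%.

+25.9%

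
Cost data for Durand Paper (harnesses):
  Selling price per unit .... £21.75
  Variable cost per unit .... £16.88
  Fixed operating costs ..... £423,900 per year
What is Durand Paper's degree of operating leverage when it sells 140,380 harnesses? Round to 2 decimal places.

2.63

Total contribution margin = 140,380 × £4.87 = £683,650.60.
Operating income = contribution − fixed costs = £683,650.60 − £423,900 = £259,750.60.
Degree of operating leverage = £683,650.60 / £259,750.60 = 2.6320.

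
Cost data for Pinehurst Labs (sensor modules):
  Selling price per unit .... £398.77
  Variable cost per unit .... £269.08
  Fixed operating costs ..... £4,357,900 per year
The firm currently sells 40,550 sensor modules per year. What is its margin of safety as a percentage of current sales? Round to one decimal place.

17.1%

Unit CM = price − variable cost = £398.77 − £269.08 = £129.69. Break-even units = £4,357,900 ÷ £129.69 = 33,602.44; break-even revenue = 33,602.44 × £398.77 = £13,399,643.63.
Current sales = 40,550 × £398.77 = £16,170,123.50.
Margin of safety = (£16,170,123.50 − £13,399,643.63) ÷ £16,170,123.50 = 17.1%.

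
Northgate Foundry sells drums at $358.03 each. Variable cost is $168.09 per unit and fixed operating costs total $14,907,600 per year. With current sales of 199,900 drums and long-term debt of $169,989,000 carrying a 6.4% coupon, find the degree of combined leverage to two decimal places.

3.12

At 199,900 units, contribution = 199,900 × $189.94 = $37,969,006.00.
Operating income = contribution − fixed costs = $37,969,006.00 − $14,907,600 = $23,061,406.00. Interest = $10,879,296.00, so EBIT − I = $12,182,110.00.
DCL = contribution ÷ (EBIT − I) = $37,969,006.00 ÷ $12,182,110.00 = 3.1168.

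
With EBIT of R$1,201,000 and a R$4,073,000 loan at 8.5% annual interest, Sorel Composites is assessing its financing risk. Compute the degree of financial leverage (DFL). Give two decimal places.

Annual interest charges come to R$346,205.00.
DFL = EBIT ÷ (EBIT − I) = R$1,201,000 ÷ (R$1,201,000 − R$346,205.00) = R$1,201,000 ÷ R$854,795.00 = 1.4050.

1.41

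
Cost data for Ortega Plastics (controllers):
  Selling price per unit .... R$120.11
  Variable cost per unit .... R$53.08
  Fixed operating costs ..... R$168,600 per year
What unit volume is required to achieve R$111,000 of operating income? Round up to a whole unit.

Contribution margin per unit = R$120.11 − R$53.08 = R$67.03.
Required volume = (fixed costs + target profit) ÷ CM = (R$168,600 + R$111,000) ÷ R$67.03 = 4,171.27, so 4,172 controllers.

4,172 controllers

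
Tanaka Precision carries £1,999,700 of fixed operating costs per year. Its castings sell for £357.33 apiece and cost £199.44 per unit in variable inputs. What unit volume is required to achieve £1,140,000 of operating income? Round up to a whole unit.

Each unit contributes £357.33 − £199.44 = £157.89.
Units = (FC + target) / CM = (£1,999,700 + £1,140,000) / £157.89 = 19,885.36, so 19,886 castings.

19,886 castings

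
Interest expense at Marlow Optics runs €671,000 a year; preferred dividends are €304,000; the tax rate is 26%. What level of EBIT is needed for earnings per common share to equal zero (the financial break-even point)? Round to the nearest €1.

Preferred dividends are paid after tax, so their pre-tax equivalent is €304,000 ÷ (1 − 0.26) = €410,810.81.
EPS = 0 when EBIT covers interest plus the pre-tax preferred burden: €671,000 + €410,810.81 = €1,081,810.81.

€1,081,811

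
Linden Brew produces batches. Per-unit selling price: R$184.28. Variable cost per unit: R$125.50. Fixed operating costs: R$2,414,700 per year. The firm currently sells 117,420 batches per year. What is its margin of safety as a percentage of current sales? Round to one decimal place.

65.0%

Contribution margin per unit = R$184.28 − R$125.50 = R$58.78. Break-even units = R$2,414,700 ÷ R$58.78 = 41,080.30; break-even revenue = 41,080.30 × R$184.28 = R$7,570,277.58.
Current sales = 117,420 × R$184.28 = R$21,638,157.60.
Margin of safety = (R$21,638,157.60 − R$7,570,277.58) ÷ R$21,638,157.60 = 65.0%.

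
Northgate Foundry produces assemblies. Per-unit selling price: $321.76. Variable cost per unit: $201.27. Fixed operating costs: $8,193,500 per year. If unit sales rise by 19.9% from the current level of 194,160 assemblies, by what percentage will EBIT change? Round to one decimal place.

+30.6%

Contribution at this volume is 194,160 × $120.49 = $23,394,338.40.
EBIT = $23,394,338.40 − $8,193,500 = $15,200,838.40.
DOL = contribution ÷ EBIT = $23,394,338.40 ÷ $15,200,838.40 = 1.5390.
Operating income changes by 1.5390 × +19.9% = +30.6%.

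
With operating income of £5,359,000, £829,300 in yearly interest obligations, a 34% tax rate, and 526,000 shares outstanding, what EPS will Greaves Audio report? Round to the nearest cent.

Interest = £829,300.00, so EBT = £5,359,000 − £829,300.00 = £4,529,700.00.
After tax at 34%: net income = £4,529,700.00 × 0.66 = £2,989,602.00.
EPS = £2,989,602.00 ÷ 526,000 = £5.68.

£5.68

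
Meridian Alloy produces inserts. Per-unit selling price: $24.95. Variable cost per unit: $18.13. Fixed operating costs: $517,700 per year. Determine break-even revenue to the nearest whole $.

CM per unit = $24.95 − $18.13 = $6.82; CM ratio = $6.82 / $24.95 = 0.2733.
Break-even sales = FC ÷ CM ratio = $517,700 × $24.95 / $6.82 = $1,893,932.

$1,893,932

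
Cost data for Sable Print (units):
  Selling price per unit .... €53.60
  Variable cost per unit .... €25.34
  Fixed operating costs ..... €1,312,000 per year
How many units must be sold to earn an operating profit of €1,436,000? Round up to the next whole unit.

Each unit contributes €53.60 − €25.34 = €28.26.
Units = (FC + target) / CM = (€1,312,000 + €1,436,000) / €28.26 = 97,239.92, so 97,240 units.

97,240 units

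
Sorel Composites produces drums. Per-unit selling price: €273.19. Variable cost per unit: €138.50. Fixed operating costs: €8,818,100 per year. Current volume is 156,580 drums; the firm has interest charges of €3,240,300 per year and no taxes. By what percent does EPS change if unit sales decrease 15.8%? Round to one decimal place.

At 156,580 units, contribution = 156,580 × €134.69 = €21,089,760.20.
EBIT = €21,089,760.20 − €8,818,100 = €12,271,660.20.
Interest = €3,240,300.00, so EBIT − I = €9,031,360.20.
DCL = total CM / (EBIT − I) = €21,089,760.20 / €9,031,360.20 = 2.3352.
EPS therefore changes by 2.3352 × (-15.8%) = -36.9%.

-36.9%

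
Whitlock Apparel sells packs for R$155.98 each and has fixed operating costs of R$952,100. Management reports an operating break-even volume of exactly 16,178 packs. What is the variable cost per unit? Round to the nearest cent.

R$97.13

Contribution per unit must be FC / Q = R$952,100 / 16,178 = R$58.8515.
Hence VC = price − CM = R$155.98 − R$58.8515 = R$97.13.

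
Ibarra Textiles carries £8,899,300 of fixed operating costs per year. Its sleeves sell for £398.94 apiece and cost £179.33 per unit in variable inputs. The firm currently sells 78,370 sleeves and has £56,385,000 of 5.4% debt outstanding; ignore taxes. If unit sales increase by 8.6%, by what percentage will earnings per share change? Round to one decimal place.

+28.1%

Contribution at this volume is 78,370 × £219.61 = £17,210,835.70.
EBIT = £17,210,835.70 − £8,899,300 = £8,311,535.70.
After interest of £3,044,790.00, pre-tax earnings = £5,266,745.70.
DCL = total CM / (EBIT − I) = £17,210,835.70 / £5,266,745.70 = 3.2678.
EPS therefore changes by 3.2678 × (+8.6%) = +28.1%.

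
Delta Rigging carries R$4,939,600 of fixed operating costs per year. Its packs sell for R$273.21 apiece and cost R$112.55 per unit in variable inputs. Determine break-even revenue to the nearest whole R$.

R$8,400,026

Contribution margin per unit = R$273.21 − R$112.55 = R$160.66, a CM ratio of R$160.66 ÷ R$273.21 = 0.5880.
Break-even sales = FC ÷ CM ratio = R$4,939,600 × R$273.21 / R$160.66 = R$8,400,026.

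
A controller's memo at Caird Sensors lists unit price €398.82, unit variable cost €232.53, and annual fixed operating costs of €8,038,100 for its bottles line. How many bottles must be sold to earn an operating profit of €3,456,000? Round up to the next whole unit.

Unit CM = price − variable cost = €398.82 − €232.53 = €166.29.
Need Q such that Q × €166.29 − €8,038,100 = €3,456,000, i.e. Q = €11,494,100 / €166.29 = 69,120.81 → 69,121.

69,121 bottles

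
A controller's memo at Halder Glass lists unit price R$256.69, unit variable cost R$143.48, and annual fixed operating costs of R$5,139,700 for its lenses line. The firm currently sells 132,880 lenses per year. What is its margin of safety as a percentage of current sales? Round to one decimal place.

Each unit contributes R$256.69 − R$143.48 = R$113.21. Break-even units = R$5,139,700 ÷ R$113.21 = 45,399.70; break-even revenue = 45,399.70 × R$256.69 = R$11,653,648.91.
Actual sales revenue = 132,880 × R$256.69 = R$34,108,967.20.
Margin of safety = (R$34,108,967.20 − R$11,653,648.91) ÷ R$34,108,967.20 = 65.8%.

65.8%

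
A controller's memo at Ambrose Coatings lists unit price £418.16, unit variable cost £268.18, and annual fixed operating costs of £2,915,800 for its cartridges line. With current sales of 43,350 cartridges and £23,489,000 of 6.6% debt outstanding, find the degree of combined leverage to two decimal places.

Total contribution margin = 43,350 × £149.98 = £6,501,633.00.
Subtracting fixed costs: EBIT = £6,501,633.00 − £2,915,800 = £3,585,833.00. Interest = £1,550,274.00, so EBIT − I = £2,035,559.00.
DCL = contribution ÷ (EBIT − I) = £6,501,633.00 ÷ £2,035,559.00 = 3.1940.

3.19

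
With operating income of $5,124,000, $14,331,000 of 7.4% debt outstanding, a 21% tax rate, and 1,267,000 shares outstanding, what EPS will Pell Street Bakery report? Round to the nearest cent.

Pre-tax income = $5,124,000 − $1,060,494.00 = $4,063,506.00.
Net income = $4,063,506.00 × (1 − 0.21) = $3,210,169.74.
EPS = $3,210,169.74 ÷ 1,267,000 = $2.53.

$2.53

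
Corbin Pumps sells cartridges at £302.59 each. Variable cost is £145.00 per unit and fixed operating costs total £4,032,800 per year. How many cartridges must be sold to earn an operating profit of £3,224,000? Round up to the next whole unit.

Unit CM = price − variable cost = £302.59 − £145.00 = £157.59.
Required volume = (fixed costs + target profit) ÷ CM = (£4,032,800 + £3,224,000) ÷ £157.59 = 46,048.61, so 46,049 cartridges.

46,049 cartridges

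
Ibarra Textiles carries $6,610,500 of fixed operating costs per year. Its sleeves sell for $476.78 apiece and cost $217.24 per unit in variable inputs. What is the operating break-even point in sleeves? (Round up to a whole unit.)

Unit CM = price − variable cost = $476.78 − $217.24 = $259.54.
Break-even volume = fixed costs ÷ CM per unit = $6,610,500 ÷ $259.54 = 25,470.06, so 25,471 sleeves.

25,471 sleeves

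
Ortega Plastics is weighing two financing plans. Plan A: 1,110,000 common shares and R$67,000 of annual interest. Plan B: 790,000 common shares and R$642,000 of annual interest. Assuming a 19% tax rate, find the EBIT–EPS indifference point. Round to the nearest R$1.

R$2,061,531

At indifference, (EBIT − 67,000)(1 − t)/1,110,000 = (EBIT − 642,000)(1 − t)/790,000.
Cancelling (1 − t) and cross-multiplying: 790,000·(EBIT − 67,000) = 1,110,000·(EBIT − 642,000).
Solving, EBIT = (642,000·1,110,000 − 67,000·790,000) / (1,110,000 − 790,000) = 659,690,000,000 / 320,000 = 2,061,531.25.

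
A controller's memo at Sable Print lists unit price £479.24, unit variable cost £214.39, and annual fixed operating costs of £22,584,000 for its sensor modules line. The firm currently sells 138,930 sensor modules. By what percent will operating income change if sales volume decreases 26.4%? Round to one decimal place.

Contribution at this volume is 138,930 × £264.85 = £36,795,610.50.
EBIT = £36,795,610.50 − £22,584,000 = £14,211,610.50.
So DOL = total CM / EBIT = £36,795,610.50 / £14,211,610.50 = 2.5891.
%ΔEBIT = DOL × %ΔSales = 2.5891 × -26.4% = -68.4%.

-68.4%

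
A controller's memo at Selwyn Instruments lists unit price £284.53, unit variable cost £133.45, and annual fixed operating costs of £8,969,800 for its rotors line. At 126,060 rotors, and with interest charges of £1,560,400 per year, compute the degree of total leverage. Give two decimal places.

2.24

At 126,060 units, contribution = 126,060 × £151.08 = £19,045,144.80.
Operating income = contribution − fixed costs = £19,045,144.80 − £8,969,800 = £10,075,344.80. Interest = £1,560,400.00, so EBIT − I = £8,514,944.80.
DCL = contribution ÷ (EBIT − I) = £19,045,144.80 ÷ £8,514,944.80 = 2.2367.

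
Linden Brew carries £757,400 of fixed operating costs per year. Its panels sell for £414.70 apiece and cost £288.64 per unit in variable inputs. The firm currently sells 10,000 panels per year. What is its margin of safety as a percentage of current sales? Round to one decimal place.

39.9%

Unit CM = price − variable cost = £414.70 − £288.64 = £126.06. Break-even units = £757,400 ÷ £126.06 = 6,008.25; break-even revenue = 6,008.25 × £414.70 = £2,491,621.29.
Current sales = 10,000 × £414.70 = £4,147,000.00.
Margin of safety = (£4,147,000.00 − £2,491,621.29) ÷ £4,147,000.00 = 39.9%.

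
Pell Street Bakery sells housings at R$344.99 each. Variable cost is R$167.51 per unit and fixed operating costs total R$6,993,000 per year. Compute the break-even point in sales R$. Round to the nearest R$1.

CM per unit = R$344.99 − R$167.51 = R$177.48; CM ratio = R$177.48 / R$344.99 = 0.5144.
Break-even sales = FC ÷ CM ratio = R$6,993,000 × R$344.99 / R$177.48 = R$13,593,166.

R$13,593,166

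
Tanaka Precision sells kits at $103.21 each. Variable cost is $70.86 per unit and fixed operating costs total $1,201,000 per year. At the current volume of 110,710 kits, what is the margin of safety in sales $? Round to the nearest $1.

Contribution margin per unit = $103.21 − $70.86 = $32.35. Break-even units = $1,201,000 ÷ $32.35 = 37,125.19; break-even revenue = 37,125.19 × $103.21 = $3,831,691.19.
Actual sales revenue = 110,710 × $103.21 = $11,426,379.10.
Margin of safety = $11,426,379.10 − $3,831,691.19 = $7,594,688.

$7,594,688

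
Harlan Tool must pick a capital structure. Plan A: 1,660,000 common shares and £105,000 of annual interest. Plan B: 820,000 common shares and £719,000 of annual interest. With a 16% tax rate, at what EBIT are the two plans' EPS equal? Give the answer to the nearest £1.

£1,318,381

Set EPS_A = EPS_B: (EBIT − £105,000)(1 − 0.16) ÷ 1,660,000 = (EBIT − £719,000)(1 − 0.16) ÷ 820,000.
The (1 − t) factor cancels: (EBIT − 105,000) × 820,000 = (EBIT − 719,000) × 1,660,000.
EBIT × (1,660,000 − 820,000) = 719,000 × 1,660,000 − 105,000 × 820,000 = 1,107,440,000,000, so EBIT = 1,107,440,000,000 ÷ 840,000 = 1,318,380.95.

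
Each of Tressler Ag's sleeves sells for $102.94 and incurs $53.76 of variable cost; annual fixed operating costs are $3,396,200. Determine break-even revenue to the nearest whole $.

$7,108,679

Contribution margin per unit = $102.94 − $53.76 = $49.18, a CM ratio of $49.18 ÷ $102.94 = 0.4778.
Break-even sales = FC ÷ CM ratio = $3,396,200 × $102.94 / $49.18 = $7,108,679.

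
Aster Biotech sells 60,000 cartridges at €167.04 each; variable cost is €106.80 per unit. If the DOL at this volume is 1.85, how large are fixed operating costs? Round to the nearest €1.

€1,660,670

At 60,000 units, contribution = 60,000 × €60.24 = €3,614,400.00.
DOL = contribution / EBIT, so EBIT = €3,614,400.00 / 1.85 = €1,953,729.73.
Fixed costs = CM − EBIT = €3,614,400.00 − €1,953,729.73 = €1,660,670.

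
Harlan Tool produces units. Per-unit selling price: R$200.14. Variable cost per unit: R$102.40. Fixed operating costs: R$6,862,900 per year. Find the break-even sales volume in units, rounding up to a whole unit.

70,216 units

Contribution margin per unit = R$200.14 − R$102.40 = R$97.74.
Units to break even: R$6,862,900 ÷ R$97.74 = 70,215.88, rounded up to 70,216.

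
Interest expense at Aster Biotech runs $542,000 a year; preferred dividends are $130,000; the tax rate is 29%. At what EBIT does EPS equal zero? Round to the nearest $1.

$725,099

Grossing the preferred dividend up to pre-tax terms: $130,000 / (1 − 0.29) = $183,098.59.
Financial break-even EBIT = interest + D_p ÷ (1 − t) = $542,000 + $183,098.59 = $725,098.59.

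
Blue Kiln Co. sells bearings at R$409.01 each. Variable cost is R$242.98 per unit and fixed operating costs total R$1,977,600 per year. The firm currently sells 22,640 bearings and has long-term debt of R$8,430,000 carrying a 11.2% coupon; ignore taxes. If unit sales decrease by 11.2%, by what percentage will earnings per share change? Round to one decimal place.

-50.3%

Total contribution margin = 22,640 × R$166.03 = R$3,758,919.20.
Subtracting fixed costs: EBIT = R$3,758,919.20 − R$1,977,600 = R$1,781,319.20.
Interest = R$944,160.00, so EBIT − I = R$837,159.20.
DCL = total CM / (EBIT − I) = R$3,758,919.20 / R$837,159.20 = 4.4901.
EPS therefore changes by 4.4901 × (-11.2%) = -50.3%.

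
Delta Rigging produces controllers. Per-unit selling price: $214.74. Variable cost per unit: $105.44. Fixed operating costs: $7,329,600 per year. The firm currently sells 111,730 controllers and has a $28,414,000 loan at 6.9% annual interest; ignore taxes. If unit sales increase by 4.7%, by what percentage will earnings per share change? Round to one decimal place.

+19.6%

Total contribution margin = 111,730 × $109.30 = $12,212,089.00.
EBIT = $12,212,089.00 − $7,329,600 = $4,882,489.00.
After interest of $1,960,566.00, pre-tax earnings = $2,921,923.00.
Degree of combined leverage = contribution ÷ (EBIT − I) = $12,212,089.00 ÷ $2,921,923.00 = 4.1795.
%ΔEPS = DCL × %ΔSales = 4.1795 × +4.7% = +19.6%.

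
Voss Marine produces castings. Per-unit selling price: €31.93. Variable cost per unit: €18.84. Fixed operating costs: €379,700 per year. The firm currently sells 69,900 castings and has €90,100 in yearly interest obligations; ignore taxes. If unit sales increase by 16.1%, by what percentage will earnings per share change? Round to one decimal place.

+33.1%

Contribution at this volume is 69,900 × €13.09 = €914,991.00.
Subtracting fixed costs: EBIT = €914,991.00 − €379,700 = €535,291.00.
Interest = €90,100.00, so EBIT − I = €445,191.00.
Degree of combined leverage = contribution ÷ (EBIT − I) = €914,991.00 ÷ €445,191.00 = 2.0553.
%ΔEPS = DCL × %ΔSales = 2.0553 × +16.1% = +33.1%.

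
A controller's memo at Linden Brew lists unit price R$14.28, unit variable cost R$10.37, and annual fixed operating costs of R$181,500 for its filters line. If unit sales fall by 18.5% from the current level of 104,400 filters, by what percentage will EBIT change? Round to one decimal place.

Contribution at this volume is 104,400 × R$3.91 = R$408,204.00.
EBIT = R$408,204.00 − R$181,500 = R$226,704.00.
So DOL = total CM / EBIT = R$408,204.00 / R$226,704.00 = 1.8006.
So EBIT moves 1.8006 × (-18.5%) = -33.3%.

-33.3%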